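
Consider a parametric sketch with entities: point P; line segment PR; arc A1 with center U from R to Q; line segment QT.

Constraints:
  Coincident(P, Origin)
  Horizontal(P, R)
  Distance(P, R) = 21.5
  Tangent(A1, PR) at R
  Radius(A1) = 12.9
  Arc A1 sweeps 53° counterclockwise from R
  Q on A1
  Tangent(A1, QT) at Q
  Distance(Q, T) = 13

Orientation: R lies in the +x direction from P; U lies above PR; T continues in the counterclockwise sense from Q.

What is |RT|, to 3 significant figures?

23.9

P is at the origin; PR is horizontal with |PR| = 21.5 and R on the +x side, so R = (21.5, 0.00). Since A1 is tangent to PR there, UR ⟂ PR, so U = R + (0, 12.9) = (21.5, 12.9). On A1, R sits at bearing -90° from U; a 53° counterclockwise sweep puts Q at bearing -37°, so Q = U + 12.9·(cos -37°, sin -37°) = (31.8, 5.14). A1 meets QT tangentially, so UQ is at right angles to QT, so QT runs along (−sin -37°, cos -37°); with |QT| = 13.0, T = (39.6, 15.5). Then |RT| = |T − R| = 23.9.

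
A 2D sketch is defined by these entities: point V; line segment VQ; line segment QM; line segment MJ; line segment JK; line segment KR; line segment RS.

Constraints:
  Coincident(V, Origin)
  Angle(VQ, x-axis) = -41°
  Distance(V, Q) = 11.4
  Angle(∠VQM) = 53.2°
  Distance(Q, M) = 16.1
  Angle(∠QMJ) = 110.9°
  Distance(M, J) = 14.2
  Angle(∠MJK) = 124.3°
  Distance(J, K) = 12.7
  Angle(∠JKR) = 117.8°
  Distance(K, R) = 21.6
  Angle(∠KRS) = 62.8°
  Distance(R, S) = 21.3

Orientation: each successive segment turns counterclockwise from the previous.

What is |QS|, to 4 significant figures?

5.629

∠JKR = 117.8° gives KR at -87.20° from the x-axis; with |KR| = 21.6, R = (-12.95, -13.44). ∠KRS = 62.8° gives RS at 30.00° from the x-axis; with |RS| = 21.3, S = (5.494, -2.788). Then |QS| = |S − Q| = 5.629.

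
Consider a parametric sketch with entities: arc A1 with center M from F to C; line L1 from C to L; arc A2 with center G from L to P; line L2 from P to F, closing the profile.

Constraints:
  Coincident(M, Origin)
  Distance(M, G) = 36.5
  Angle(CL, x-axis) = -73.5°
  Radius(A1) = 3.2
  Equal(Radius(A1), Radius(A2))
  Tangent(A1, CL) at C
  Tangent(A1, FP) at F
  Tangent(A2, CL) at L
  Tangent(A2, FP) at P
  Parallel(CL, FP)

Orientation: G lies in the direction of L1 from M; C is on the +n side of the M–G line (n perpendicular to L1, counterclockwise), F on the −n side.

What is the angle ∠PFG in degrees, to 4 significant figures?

5.010°

The slot axis is L1's direction at -73.5°, so u = (cos -73.5°, sin -73.5°) = (0.2840, -0.9588) and n = (−sin -73.5°, cos -73.5°) = (0.9588, 0.2840). M is at the origin and G lies 36.5 along u from M, so G = 36.5·u = (10.37, -35.00). Tangency of A1 to both parallel lines with radius 3.2 puts C and F at M ± 3.2·n: C = (3.068, 0.9088), F = (-3.068, -0.9088). Equal radii place L and P the same way about G: L = G + 3.2·n = (13.43, -34.09), P = G − 3.2·n = (7.298, -35.91). Then cos ∠PFG = FP·FG / (|FP||FG|), giving 5.010°.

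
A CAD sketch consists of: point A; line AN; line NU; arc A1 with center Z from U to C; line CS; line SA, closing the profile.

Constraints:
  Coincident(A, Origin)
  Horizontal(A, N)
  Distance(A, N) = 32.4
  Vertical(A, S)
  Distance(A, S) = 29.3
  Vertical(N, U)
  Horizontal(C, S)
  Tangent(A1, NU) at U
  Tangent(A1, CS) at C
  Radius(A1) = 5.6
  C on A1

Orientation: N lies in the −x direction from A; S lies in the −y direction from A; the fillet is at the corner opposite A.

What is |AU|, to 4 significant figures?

40.14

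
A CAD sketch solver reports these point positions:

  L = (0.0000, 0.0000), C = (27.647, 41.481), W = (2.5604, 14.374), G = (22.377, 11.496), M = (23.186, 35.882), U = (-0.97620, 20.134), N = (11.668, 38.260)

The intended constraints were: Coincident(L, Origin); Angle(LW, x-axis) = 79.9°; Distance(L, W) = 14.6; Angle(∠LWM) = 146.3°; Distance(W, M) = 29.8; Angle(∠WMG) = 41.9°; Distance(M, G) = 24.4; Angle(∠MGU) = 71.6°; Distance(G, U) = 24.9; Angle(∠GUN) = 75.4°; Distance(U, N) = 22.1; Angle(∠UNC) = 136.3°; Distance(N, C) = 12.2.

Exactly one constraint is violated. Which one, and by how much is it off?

Distance(N, C) = 12.2 — off by 4.10.

L = (0.00, 0.00) ✓; LW at 79.90° ✓; |LW| = 14.60 ✓; ∠LWM = 146.3° ✓; |WM| = 29.80 ✓; ∠WMG = 41.90° ✓; |MG| = 24.40 ✓; ∠MGU = 71.60° ✓; |GU| = 24.90 ✓; ∠GUN = 75.40° ✓; |UN| = 22.10 ✓; ∠UNC = 136.3° ✓; |NC| = 16.30 ✗.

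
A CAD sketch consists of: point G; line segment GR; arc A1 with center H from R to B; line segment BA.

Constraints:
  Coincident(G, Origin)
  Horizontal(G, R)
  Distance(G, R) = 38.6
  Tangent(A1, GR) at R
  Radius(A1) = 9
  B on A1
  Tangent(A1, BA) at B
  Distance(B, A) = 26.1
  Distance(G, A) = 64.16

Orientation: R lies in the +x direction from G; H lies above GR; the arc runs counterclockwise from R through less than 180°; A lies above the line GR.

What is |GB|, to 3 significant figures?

47.2

Checks: ∠(HR, RG) = 90.00° ✓; |HR| = 9.000 ✓; |HB| = 9.000 ✓; ∠(HB, BA) = 90.00° ✓; |BA| = 26.10 ✓; |GA| = 64.16 ✓.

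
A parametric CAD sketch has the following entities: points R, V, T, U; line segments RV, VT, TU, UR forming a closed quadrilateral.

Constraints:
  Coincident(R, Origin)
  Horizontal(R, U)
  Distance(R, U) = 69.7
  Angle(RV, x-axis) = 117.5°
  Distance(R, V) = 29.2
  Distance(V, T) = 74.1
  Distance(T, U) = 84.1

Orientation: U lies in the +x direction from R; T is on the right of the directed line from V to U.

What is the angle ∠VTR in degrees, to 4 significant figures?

10.51°

R is at the origin; RU is horizontal with |RU| = 69.7 and U in +x, so U = (69.7, 0). RV runs at 117.5° with |RV| = 29.2, so V = (-13.48, 25.90). T is determined by |VT| = 74.1 and |TU| = 84.1 together: it lies at the intersection of circle(V, 74.1) and circle(U, 84.1). With |VU| = 87.12, the foot of the radical line on VU is 34.48 from V and the perpendicular offset is √(74.1² − 34.48²) = 65.59. Taking the right-of-VU solution: T = (-0.05908, -46.97).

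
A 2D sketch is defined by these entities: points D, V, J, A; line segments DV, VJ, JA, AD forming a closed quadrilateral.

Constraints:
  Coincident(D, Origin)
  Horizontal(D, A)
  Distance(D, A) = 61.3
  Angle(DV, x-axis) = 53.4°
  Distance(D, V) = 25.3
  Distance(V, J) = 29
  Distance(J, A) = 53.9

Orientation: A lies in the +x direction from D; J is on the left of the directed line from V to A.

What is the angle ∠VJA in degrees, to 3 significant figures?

67.5°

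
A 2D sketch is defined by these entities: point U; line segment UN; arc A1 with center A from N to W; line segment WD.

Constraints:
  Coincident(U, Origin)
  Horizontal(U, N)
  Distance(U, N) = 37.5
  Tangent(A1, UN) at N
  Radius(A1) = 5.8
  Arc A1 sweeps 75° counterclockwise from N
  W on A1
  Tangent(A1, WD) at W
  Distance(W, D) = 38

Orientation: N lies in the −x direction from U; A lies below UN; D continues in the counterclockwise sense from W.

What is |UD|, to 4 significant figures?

66.96

U is at the origin; U and N share the same y with |UN| = 37.5 and N on the −x side, so N = (-37.50, 0.000). A1 meets UN tangentially, so AN is at right angles to UN, so A = N + (0, -5.8) = (-37.50, -5.800). On A1, N sits at bearing 90° from A; a 75° counterclockwise sweep puts W at bearing 165°, so W = A + 5.8·(cos 165°, sin 165°) = (-43.10, -4.299). Tangency of A1 to WD means the radius AW is perpendicular to WD, so WD runs along (−sin 165°, cos 165°); with |WD| = 38.0, D = (-52.94, -41.00). Then |UD| = |D − U| = 66.96.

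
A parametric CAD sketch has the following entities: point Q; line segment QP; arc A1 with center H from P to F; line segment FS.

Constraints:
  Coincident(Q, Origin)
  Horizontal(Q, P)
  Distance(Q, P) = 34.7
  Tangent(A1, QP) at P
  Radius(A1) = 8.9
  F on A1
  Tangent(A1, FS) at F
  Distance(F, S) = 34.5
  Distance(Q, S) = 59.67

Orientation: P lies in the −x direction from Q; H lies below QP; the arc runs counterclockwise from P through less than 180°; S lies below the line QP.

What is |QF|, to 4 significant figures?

44.64

Checks: |HF| = 8.900 ✓; ∠(HF, FS) = 90.00° ✓; |FS| = 34.50 ✓; |QS| = 59.67 ✓.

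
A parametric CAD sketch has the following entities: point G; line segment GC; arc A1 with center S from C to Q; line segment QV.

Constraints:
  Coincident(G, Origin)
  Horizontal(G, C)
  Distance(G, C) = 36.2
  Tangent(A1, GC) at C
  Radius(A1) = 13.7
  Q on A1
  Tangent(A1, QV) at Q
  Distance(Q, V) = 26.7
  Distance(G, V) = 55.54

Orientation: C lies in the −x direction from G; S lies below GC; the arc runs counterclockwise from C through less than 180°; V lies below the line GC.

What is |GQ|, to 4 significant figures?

52.25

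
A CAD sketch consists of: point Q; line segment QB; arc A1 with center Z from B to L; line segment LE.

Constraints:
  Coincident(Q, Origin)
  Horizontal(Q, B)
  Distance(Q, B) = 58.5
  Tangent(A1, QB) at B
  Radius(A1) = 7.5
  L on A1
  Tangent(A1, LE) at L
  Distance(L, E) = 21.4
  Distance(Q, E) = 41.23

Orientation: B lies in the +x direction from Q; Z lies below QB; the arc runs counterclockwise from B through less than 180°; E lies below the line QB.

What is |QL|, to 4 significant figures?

53.42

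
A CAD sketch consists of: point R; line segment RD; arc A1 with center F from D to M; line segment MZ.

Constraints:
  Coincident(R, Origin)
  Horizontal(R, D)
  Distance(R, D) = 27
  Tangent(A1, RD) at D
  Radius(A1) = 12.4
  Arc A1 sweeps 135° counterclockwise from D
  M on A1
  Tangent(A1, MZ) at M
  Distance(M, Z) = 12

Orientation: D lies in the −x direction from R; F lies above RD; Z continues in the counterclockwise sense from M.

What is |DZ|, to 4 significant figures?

29.65

R is at the origin; R and D share the same y with |RD| = 27.0 and D on the −x side, so D = (-27.00, 0.000). Tangency of A1 to RD means the radius FD is perpendicular to RD, so F = D + (0, 12.4) = (-27.00, 12.40). On A1, D sits at bearing -90° from F; a 135° counterclockwise sweep puts M at bearing 45°, so M = F + 12.4·(cos 45°, sin 45°) = (-18.23, 21.17). Tangency of A1 to MZ means the radius FM is perpendicular to MZ, so MZ runs along (−sin 45°, cos 45°); with |MZ| = 12.0, Z = (-26.72, 29.65). Then |DZ| = |Z − D| = 29.65.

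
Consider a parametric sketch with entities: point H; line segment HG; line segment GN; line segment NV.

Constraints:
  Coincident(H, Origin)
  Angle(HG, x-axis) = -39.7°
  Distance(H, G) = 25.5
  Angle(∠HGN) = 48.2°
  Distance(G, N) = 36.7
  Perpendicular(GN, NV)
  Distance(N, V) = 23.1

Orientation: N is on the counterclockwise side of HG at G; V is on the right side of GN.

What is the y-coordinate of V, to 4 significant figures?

21.23

H is at the origin; HG runs at -39.7° with length 25.5, so G = 25.5·(cos -39.7°, sin -39.7°) = (19.62, -16.29). ∠HGN = 48.2°, so GN runs at -39.7° + (180° − 48.2°) = 92.10° from the x-axis; with |GN| = 36.7, N = G + 36.7·(cos 92.10°, sin 92.10°) = (18.27, 20.39). The perpendicularity gives NV at right angles to GN; with |NV| = 23.1 on the right of GN, V = N + 23.1·(0.9993, 0.03664) = (41.36, 21.23). So V.y = 21.23.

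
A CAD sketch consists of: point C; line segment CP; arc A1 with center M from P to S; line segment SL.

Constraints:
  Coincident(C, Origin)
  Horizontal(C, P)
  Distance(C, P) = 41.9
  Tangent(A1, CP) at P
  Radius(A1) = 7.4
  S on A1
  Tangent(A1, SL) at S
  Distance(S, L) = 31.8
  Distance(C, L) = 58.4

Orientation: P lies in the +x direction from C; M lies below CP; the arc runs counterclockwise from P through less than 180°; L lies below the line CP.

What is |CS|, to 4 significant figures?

35.93

Checks: |MS| = 7.400 ✓; ∠(MS, SL) = 90.00° ✓; |SL| = 31.80 ✓; |CL| = 58.40 ✓.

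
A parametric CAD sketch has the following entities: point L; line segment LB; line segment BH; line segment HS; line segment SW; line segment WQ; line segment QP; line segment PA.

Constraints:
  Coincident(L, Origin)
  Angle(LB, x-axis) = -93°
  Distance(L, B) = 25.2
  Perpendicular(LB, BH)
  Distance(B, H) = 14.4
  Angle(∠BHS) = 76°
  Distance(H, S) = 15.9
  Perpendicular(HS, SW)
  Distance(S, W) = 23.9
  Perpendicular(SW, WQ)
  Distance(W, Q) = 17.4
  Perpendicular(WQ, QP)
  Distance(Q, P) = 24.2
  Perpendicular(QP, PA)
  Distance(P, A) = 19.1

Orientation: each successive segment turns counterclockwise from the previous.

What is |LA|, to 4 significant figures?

13.18

L is at the origin; LB runs at -93.0° with length 25.2, so B = (-1.319, -25.17). The perpendicularity gives BH at right angles to LB, so BH runs at -3.000°; with |BH| = 14.4, H = (13.06, -25.92). ∠BHS = 76.0° gives HS at 101.0° from the x-axis; with |HS| = 15.9, S = (10.03, -10.31). HS ⟂ SW, so SW runs at -169.0°; with |SW| = 23.9, W = (-13.43, -14.87). SW ⟂ WQ, so WQ runs at -79.00°; with |WQ| = 17.4, Q = (-10.11, -31.95). The perpendicularity gives QP at right angles to WQ, so QP runs at 11.00°; with |QP| = 24.2, P = (13.64, -27.33). QP ⟂ PA, so PA runs at 101.0°; with |PA| = 19.1, A = (9.998, -8.585). Then |LA| = |A − L| = 13.18.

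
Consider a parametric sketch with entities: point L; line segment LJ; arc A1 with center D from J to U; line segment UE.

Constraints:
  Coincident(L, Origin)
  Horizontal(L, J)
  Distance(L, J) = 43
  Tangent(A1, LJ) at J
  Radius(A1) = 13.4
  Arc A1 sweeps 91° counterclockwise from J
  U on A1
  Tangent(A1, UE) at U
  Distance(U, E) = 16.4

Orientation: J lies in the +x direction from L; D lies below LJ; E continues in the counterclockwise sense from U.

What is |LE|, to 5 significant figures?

42.370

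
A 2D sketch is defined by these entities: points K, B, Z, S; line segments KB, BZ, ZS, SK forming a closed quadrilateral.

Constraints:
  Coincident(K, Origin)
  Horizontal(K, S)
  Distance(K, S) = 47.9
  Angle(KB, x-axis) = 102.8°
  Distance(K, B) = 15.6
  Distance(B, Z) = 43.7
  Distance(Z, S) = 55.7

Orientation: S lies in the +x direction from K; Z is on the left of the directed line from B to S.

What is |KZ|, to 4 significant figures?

54.99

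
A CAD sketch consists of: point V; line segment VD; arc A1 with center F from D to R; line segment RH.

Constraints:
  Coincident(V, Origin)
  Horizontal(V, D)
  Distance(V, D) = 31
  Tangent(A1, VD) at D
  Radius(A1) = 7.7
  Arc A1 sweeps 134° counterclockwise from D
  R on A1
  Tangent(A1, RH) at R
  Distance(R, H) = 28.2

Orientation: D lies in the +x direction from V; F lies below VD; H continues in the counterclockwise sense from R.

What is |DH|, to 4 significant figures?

36.17

V is at the origin; VD is horizontal with |VD| = 31.0 and D on the +x side, so D = (31.00, 0.000). Tangency of A1 to VD means the radius FD is perpendicular to VD, so F = D + (0, -7.7) = (31.00, -7.700). On A1, D sits at bearing 90° from F; a 134° counterclockwise sweep puts R at bearing 224°, so R = F + 7.7·(cos 224°, sin 224°) = (25.46, -13.05). A1 meets RH tangentially, so FR is at right angles to RH, so RH runs along (−sin 224°, cos 224°); with |RH| = 28.2, H = (45.05, -33.33). Then |DH| = |H − D| = 36.17.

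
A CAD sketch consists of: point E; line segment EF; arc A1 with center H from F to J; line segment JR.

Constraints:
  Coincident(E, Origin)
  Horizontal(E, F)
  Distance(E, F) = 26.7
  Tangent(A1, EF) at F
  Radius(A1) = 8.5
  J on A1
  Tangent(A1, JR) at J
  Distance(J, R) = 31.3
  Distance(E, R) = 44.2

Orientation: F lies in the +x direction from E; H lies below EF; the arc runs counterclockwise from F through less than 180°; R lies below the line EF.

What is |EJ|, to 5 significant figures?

20.165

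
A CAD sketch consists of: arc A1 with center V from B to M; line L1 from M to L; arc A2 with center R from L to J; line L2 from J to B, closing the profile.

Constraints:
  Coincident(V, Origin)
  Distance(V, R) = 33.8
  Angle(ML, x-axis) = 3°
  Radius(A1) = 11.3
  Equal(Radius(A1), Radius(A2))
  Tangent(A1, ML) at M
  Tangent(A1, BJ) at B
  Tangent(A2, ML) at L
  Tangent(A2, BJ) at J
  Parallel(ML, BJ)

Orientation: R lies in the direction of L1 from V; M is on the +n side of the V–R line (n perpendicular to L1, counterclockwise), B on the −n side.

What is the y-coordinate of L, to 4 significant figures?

13.05

Tangency of A1 to both parallel lines with radius 11.3 puts M and B at V ± 11.3·n: M = (-0.5914, 11.28), B = (0.5914, -11.28). Equal radii place L and J the same way about R: L = R + 11.3·n = (33.16, 13.05), J = R − 11.3·n = (34.35, -9.516). So L.y = 13.05.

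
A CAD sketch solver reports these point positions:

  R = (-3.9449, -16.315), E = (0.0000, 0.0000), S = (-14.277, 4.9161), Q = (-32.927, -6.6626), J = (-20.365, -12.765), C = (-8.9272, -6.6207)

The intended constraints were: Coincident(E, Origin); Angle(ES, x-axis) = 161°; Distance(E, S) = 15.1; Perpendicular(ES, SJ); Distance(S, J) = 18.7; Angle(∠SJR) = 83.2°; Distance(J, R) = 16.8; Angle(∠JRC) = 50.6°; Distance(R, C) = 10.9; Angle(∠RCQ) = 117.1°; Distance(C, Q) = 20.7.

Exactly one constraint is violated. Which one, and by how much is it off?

Distance(C, Q) = 20.7 — off by 3.30.

E = (0.00, 0.00) ✓; ES at 161.0° ✓; |ES| = 15.10 ✓; ∠(ES, SJ) = 90.00° ✓; |SJ| = 18.70 ✓; ∠SJR = 83.20° ✓; |JR| = 16.80 ✓; ∠JRC = 50.60° ✓; |RC| = 10.90 ✓; ∠RCQ = 117.1° ✓; |CQ| = 24.00 ✗.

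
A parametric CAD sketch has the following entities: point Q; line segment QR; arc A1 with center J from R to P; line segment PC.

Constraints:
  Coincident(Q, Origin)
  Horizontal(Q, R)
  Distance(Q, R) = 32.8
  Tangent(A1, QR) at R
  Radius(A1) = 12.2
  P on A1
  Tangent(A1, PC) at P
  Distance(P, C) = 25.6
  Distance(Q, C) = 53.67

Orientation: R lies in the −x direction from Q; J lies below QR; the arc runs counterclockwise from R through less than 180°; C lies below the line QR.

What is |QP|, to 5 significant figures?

47.195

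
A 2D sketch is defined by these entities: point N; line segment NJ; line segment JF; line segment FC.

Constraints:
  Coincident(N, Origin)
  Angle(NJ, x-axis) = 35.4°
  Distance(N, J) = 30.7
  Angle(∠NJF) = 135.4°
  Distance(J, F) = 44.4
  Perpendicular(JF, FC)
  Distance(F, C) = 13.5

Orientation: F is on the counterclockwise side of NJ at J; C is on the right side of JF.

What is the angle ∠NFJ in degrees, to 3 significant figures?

18.0°

N is at the origin; NJ runs at 35.4° with length 30.7, so J = 30.7·(cos 35.4°, sin 35.4°) = (25.0, 17.8). ∠NJF = 135.4°, so JF runs at 35.4° + (180° − 135.4°) = 80.0° from the x-axis; with |JF| = 44.4, F = J + 44.4·(cos 80.0°, sin 80.0°) = (32.7, 61.5). Then cos ∠NFJ = FN·FJ / (|FN||FJ|), giving 18.0°.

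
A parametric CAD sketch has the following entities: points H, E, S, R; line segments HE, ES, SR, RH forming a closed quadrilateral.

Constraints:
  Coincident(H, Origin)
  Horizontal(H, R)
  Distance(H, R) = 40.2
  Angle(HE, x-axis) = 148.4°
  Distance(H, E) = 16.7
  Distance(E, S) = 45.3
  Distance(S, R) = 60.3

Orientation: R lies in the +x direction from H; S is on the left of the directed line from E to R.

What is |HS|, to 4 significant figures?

49.77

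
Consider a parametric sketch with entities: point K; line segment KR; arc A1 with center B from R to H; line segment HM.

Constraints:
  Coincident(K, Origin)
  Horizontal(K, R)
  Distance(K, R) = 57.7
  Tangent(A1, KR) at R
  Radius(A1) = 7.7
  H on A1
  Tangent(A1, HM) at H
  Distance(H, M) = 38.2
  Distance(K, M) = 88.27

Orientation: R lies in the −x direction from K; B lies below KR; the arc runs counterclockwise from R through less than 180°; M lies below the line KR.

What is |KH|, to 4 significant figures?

65.11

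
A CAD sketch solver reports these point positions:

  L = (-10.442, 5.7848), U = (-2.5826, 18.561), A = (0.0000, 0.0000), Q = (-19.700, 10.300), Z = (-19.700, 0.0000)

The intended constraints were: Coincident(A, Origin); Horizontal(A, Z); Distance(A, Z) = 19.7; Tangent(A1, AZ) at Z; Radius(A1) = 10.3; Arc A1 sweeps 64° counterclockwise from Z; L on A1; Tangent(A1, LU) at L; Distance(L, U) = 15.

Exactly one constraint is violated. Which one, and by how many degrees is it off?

Tangent(A1, LU) at L — off by 5.60°.

A = (0.00, 0.00) ✓; A.y = 0.00, Z.y = 0.00 ✓; |AZ| = 19.70 ✓; ∠(QZ, ZA) = 90.00° ✓; |QZ| = 10.30 ✓; bearing(Q→L) − bearing(Q→Z) = 64.00° ✓; |QL| = 10.30 ✓; ∠(QL, LU) = 95.60° ✗; |LU| = 15.00 ✓.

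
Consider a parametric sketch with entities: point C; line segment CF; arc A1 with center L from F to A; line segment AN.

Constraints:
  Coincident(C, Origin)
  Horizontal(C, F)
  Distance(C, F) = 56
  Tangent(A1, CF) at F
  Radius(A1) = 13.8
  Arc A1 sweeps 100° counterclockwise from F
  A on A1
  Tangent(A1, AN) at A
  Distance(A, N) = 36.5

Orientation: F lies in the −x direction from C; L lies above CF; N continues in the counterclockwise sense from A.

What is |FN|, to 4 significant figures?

52.64

C is at the origin; CF is horizontal with |CF| = 56.0 and F on the −x side, so F = (-56.00, 0.000). A1 meets CF tangentially, so LF is at right angles to CF, so L = F + (0, 13.8) = (-56.00, 13.80). On A1, F sits at bearing -90° from L; a 100° counterclockwise sweep puts A at bearing 10°, so A = L + 13.8·(cos 10°, sin 10°) = (-42.41, 16.20). The tangent condition forces LA to be normal to AN, so AN runs along (−sin 10°, cos 10°); with |AN| = 36.5, N = (-48.75, 52.14). Then |FN| = |N − F| = 52.64.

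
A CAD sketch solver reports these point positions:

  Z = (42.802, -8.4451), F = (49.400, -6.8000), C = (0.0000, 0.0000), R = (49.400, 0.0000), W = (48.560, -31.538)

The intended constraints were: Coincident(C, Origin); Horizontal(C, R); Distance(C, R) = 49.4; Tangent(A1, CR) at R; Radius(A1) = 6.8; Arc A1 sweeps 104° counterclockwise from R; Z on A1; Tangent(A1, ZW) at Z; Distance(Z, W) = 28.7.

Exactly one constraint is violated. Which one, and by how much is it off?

Distance(Z, W) = 28.7 — off by 4.90.

C = (0.00, 0.00) ✓; C.y = 0.00, R.y = 0.00 ✓; |CR| = 49.40 ✓; ∠(FR, RC) = 90.00° ✓; |FR| = 6.800 ✓; bearing(F→Z) − bearing(F→R) = 104.0° ✓; |FZ| = 6.800 ✓; ∠(FZ, ZW) = 90.00° ✓; |ZW| = 23.80 ✗.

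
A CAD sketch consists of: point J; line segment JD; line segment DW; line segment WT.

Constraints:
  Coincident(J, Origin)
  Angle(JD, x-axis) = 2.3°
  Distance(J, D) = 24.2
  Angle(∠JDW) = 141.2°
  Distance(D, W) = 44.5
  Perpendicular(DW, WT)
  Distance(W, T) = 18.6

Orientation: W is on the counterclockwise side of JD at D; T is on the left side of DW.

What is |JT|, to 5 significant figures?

63.453

∠JDW = 141.2°, so DW runs at 2.3° + (180° − 141.2°) = 41.100° from the x-axis; with |DW| = 44.5, W = D + 44.5·(cos 41.100°, sin 41.100°) = (57.714, 30.224). DW is perpendicular to WT; with |WT| = 18.6 on the left of DW, T = W + 18.6·(-0.65738, 0.75356) = (45.487, 44.241). Then |JT| = |T − J| = 63.453.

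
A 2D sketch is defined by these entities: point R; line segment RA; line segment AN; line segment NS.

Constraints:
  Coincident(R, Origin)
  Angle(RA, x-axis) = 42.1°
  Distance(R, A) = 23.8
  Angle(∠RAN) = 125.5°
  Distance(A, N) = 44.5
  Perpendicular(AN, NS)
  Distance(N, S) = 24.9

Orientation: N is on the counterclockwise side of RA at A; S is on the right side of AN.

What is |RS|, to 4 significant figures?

73.22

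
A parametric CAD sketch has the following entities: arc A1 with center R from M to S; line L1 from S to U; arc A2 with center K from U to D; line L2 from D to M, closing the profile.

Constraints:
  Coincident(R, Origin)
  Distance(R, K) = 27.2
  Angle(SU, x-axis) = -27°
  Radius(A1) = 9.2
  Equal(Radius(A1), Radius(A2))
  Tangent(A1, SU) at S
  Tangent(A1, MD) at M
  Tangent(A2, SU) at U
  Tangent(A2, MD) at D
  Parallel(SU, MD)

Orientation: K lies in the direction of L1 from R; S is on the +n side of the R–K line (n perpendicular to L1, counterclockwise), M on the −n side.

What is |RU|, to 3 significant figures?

28.7

Tangency of A1 to both parallel lines with radius 9.2 puts S and M at R ± 9.2·n: S = (4.18, 8.20), M = (-4.18, -8.20). Equal radii place U and D the same way about K: U = K + 9.2·n = (28.4, -4.15), D = K − 9.2·n = (20.1, -20.5). Then |RU| = |U − R| = 28.7.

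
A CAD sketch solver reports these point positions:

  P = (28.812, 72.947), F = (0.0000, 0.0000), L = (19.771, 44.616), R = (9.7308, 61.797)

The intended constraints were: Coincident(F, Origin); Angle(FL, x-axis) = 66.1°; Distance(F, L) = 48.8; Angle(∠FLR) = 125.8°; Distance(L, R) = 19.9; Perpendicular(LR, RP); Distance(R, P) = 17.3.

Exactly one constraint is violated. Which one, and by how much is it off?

Distance(R, P) = 17.3 — off by 4.80.

F = (0.00, 0.00) ✓; FL at 66.10° ✓; |FL| = 48.80 ✓; ∠FLR = 125.8° ✓; |LR| = 19.90 ✓; ∠(LR, RP) = 90.00° ✓; |RP| = 22.10 ✗.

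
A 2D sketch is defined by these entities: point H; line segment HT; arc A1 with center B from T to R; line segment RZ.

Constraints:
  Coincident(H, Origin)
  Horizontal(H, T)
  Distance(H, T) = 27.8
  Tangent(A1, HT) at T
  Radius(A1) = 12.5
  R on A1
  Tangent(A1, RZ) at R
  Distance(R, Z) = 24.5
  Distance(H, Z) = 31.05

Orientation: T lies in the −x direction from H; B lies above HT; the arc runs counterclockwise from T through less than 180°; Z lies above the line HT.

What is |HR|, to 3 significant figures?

18.0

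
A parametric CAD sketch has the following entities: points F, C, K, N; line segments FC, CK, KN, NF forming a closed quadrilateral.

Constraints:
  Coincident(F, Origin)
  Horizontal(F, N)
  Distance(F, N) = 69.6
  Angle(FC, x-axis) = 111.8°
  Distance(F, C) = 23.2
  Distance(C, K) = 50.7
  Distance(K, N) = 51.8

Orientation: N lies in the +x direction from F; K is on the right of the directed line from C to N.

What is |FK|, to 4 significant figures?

28.86

Checks: |CK| = 50.70 ✓; |KN| = 51.80 ✓.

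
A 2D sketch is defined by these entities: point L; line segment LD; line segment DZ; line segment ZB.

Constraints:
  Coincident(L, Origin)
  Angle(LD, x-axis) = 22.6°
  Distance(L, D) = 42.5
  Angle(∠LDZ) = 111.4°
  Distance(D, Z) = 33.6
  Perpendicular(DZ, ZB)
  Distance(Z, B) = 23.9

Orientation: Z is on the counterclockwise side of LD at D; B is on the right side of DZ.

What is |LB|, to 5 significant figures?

80.249

L is at the origin; LD runs at 22.6° with length 42.5, so D = 42.5·(cos 22.6°, sin 22.6°) = (39.236, 16.333). ∠LDZ = 111.4°, so DZ runs at 22.6° + (180° − 111.4°) = 91.200° from the x-axis; with |DZ| = 33.6, Z = D + 33.6·(cos 91.200°, sin 91.200°) = (38.533, 49.925). DZ is perpendicular to ZB; with |ZB| = 23.9 on the right of DZ, B = Z + 23.9·(0.99978, 0.020942) = (62.428, 50.426). Then |LB| = |B − L| = 80.249.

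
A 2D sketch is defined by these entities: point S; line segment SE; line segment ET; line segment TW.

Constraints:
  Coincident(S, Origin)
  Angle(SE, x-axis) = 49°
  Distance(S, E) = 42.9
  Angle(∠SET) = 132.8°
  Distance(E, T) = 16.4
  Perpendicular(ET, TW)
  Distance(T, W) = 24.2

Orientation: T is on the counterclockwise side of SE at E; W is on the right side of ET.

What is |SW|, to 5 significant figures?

71.934

S is at the origin; SE runs at 49.0° with length 42.9, so E = 42.9·(cos 49.0°, sin 49.0°) = (28.145, 32.377). ∠SET = 132.8°, so ET runs at 49.0° + (180° − 132.8°) = 96.200° from the x-axis; with |ET| = 16.4, T = E + 16.4·(cos 96.200°, sin 96.200°) = (26.374, 48.681). ET is perpendicular to TW; with |TW| = 24.2 on the right of ET, W = T + 24.2·(0.99415, 0.10800) = (50.432, 51.295). Then |SW| = |W − S| = 71.934.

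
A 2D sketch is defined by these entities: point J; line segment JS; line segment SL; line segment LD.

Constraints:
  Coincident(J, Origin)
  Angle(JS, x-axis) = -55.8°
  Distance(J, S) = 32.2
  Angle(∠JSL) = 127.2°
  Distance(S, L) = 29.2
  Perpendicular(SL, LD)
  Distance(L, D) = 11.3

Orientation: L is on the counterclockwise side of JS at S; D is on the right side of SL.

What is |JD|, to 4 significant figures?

61.10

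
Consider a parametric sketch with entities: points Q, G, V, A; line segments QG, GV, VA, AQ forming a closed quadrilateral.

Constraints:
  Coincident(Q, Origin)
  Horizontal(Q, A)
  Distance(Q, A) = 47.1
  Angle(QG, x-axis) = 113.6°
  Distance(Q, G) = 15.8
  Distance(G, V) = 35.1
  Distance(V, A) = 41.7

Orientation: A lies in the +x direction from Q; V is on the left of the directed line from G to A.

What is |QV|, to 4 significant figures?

40.94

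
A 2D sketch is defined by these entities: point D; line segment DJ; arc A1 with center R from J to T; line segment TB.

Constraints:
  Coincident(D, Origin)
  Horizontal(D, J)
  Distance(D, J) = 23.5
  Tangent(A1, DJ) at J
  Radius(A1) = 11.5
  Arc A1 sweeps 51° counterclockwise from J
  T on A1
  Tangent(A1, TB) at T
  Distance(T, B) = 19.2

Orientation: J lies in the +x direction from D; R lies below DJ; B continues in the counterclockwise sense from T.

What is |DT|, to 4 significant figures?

15.17

A1 meets DJ tangentially, so RJ is at right angles to DJ, so R = J + (0, -11.5) = (23.50, -11.50). On A1, J sits at bearing 90° from R; a 51° counterclockwise sweep puts T at bearing 141°, so T = R + 11.5·(cos 141°, sin 141°) = (14.56, -4.263). Then |DT| = |T − D| = 15.17.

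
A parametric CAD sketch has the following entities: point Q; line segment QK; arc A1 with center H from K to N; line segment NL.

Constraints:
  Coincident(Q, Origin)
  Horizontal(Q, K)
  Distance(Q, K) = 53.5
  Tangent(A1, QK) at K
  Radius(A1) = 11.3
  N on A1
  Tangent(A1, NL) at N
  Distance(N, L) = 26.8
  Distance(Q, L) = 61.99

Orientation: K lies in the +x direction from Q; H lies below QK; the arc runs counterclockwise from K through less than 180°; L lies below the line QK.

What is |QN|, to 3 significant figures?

44.5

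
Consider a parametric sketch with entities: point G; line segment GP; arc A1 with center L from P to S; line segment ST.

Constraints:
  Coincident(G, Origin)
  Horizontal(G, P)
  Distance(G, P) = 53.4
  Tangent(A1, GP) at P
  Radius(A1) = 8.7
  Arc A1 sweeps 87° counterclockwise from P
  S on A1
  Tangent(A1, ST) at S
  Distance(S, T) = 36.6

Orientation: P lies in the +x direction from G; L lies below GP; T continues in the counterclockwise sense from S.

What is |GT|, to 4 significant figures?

61.95

G is at the origin; G and P share the same y with |GP| = 53.4 and P on the +x side, so P = (53.40, 0.000). Since A1 is tangent to GP there, LP ⟂ GP, so L = P + (0, -8.7) = (53.40, -8.700). On A1, P sits at bearing 90° from L; an 87° counterclockwise sweep puts S at bearing 177°, so S = L + 8.7·(cos 177°, sin 177°) = (44.71, -8.245). A1 meets ST tangentially, so LS is at right angles to ST, so ST runs along (−sin 177°, cos 177°); with |ST| = 36.6, T = (42.80, -44.79). Then |GT| = |T − G| = 61.95.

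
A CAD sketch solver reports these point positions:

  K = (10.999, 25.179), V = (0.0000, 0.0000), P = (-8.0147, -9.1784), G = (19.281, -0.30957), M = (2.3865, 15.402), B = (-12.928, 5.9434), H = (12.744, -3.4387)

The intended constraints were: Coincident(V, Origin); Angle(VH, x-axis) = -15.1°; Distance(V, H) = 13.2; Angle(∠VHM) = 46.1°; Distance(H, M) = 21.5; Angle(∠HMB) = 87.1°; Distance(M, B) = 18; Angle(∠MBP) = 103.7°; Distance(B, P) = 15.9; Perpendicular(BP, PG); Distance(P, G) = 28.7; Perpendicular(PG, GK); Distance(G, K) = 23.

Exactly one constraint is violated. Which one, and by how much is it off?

Distance(G, K) = 23 — off by 3.80.

V = (0.00, 0.00) ✓; VH at -15.10° ✓; |VH| = 13.20 ✓; ∠VHM = 46.10° ✓; |HM| = 21.50 ✓; ∠HMB = 87.10° ✓; |MB| = 18.00 ✓; ∠MBP = 103.7° ✓; |BP| = 15.90 ✓; ∠(BP, PG) = 90.00° ✓; |PG| = 28.70 ✓; ∠(PG, GK) = 90.00° ✓; |GK| = 26.80 ✗.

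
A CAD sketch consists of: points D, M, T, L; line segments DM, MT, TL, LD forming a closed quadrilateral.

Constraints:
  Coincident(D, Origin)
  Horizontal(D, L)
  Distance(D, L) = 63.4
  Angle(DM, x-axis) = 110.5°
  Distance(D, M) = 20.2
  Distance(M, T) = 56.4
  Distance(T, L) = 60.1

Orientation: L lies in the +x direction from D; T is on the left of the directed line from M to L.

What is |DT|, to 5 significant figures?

65.520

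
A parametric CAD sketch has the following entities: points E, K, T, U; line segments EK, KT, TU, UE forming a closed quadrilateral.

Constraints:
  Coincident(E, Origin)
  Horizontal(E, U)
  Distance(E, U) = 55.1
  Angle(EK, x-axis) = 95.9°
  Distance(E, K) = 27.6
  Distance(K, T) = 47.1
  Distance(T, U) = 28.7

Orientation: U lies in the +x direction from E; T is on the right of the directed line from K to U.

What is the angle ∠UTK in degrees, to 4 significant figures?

113.3°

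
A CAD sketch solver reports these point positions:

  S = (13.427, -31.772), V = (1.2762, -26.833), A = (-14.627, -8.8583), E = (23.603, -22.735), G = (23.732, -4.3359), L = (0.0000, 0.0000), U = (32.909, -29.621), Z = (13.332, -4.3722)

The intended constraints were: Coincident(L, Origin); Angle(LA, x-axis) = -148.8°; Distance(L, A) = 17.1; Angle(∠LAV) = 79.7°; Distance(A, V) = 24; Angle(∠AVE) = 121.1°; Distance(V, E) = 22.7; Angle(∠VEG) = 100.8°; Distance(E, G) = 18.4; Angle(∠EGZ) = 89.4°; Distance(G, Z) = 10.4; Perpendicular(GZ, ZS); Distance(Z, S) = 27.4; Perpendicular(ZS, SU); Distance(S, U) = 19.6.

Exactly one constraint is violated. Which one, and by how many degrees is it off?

Perpendicular(ZS, SU) — off by 6.10°.

L = (0.00, 0.00) ✓; LA at -148.8° ✓; |LA| = 17.10 ✓; ∠LAV = 79.70° ✓; |AV| = 24.00 ✓; ∠AVE = 121.1° ✓; |VE| = 22.70 ✓; ∠VEG = 100.8° ✓; |EG| = 18.40 ✓; ∠EGZ = 89.40° ✓; |GZ| = 10.40 ✓; ∠(GZ, ZS) = 90.00° ✓; |ZS| = 27.40 ✓; ∠(ZS, SU) = 96.10° ✗; |SU| = 19.60 ✓.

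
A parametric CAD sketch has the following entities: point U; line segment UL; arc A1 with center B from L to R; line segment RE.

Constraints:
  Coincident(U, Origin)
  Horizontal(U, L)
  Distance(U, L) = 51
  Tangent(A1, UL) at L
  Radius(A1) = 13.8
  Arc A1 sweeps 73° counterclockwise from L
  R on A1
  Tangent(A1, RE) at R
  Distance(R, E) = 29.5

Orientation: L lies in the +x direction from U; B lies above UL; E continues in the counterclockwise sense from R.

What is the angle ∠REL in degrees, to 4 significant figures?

12.88°

On A1, L sits at bearing -90° from B; a 73° counterclockwise sweep puts R at bearing -17°, so R = B + 13.8·(cos -17°, sin -17°) = (64.20, 9.765). A1 meets RE tangentially, so BR is at right angles to RE, so RE runs along (−sin -17°, cos -17°); with |RE| = 29.5, E = (72.82, 37.98). Then cos ∠REL = ER·EL / (|ER||EL|), giving 12.88°.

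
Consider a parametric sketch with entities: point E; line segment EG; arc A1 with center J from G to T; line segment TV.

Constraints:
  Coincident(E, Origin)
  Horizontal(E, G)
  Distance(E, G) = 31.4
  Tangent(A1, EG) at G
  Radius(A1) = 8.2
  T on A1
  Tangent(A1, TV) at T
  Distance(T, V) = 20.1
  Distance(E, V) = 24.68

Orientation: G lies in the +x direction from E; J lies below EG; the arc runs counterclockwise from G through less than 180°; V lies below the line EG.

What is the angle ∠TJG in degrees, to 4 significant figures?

57.04°

Checks: ∠(JG, GE) = 90.00° ✓; |JT| = 8.200 ✓; ∠(JT, TV) = 90.00° ✓; |TV| = 20.10 ✓; |EV| = 24.68 ✓.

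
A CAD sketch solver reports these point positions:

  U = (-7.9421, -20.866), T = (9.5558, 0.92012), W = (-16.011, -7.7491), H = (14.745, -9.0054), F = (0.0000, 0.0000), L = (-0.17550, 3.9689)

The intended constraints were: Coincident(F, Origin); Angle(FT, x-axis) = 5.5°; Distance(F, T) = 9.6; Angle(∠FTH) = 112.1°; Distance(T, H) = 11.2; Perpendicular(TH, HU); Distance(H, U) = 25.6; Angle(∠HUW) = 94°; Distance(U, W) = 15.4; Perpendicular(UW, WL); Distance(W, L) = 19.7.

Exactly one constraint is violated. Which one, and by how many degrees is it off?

Perpendicular(UW, WL) — off by 4.90°.

F = (0.00, 0.00) ✓; FT at 5.500° ✓; |FT| = 9.600 ✓; ∠FTH = 112.1° ✓; |TH| = 11.20 ✓; ∠(TH, HU) = 90.00° ✓; |HU| = 25.60 ✓; ∠HUW = 94.00° ✓; |UW| = 15.40 ✓; ∠(UW, WL) = 85.10° ✗; |WL| = 19.70 ✓.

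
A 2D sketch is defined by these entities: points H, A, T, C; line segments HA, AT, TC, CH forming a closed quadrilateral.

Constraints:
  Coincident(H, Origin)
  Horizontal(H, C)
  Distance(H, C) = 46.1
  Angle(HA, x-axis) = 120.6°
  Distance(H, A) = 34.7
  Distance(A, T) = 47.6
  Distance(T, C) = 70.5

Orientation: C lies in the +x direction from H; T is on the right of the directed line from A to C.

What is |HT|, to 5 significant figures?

28.270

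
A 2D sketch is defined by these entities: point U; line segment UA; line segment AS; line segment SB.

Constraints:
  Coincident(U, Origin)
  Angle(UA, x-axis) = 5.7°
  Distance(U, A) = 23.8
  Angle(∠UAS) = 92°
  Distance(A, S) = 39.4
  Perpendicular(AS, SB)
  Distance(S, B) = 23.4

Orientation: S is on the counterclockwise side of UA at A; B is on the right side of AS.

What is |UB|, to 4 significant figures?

62.01

U is at the origin; UA runs at 5.7° with length 23.8, so A = 23.8·(cos 5.7°, sin 5.7°) = (23.68, 2.364). ∠UAS = 92.0°, so AS runs at 5.7° + (180° − 92.0°) = 93.70° from the x-axis; with |AS| = 39.4, S = A + 39.4·(cos 93.70°, sin 93.70°) = (21.14, 41.68). AS is perpendicular to SB; with |SB| = 23.4 on the right of AS, B = S + 23.4·(0.9979, 0.06453) = (44.49, 43.19). Then |UB| = |B − U| = 62.01.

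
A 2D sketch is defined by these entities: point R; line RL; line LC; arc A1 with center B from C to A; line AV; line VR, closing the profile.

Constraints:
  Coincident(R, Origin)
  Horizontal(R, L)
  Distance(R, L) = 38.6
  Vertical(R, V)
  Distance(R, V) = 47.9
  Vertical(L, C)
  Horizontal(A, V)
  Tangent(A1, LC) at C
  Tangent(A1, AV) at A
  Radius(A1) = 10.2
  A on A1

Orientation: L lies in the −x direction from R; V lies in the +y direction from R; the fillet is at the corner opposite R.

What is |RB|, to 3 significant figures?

47.2

R is at the origin; RL is horizontal with |RL| = 38.6 and L on the −x side, so L = (-38.6, 0.00). RV is vertical with |RV| = 47.9 and V on the +y side, so V = (0.00, 47.9). The virtual corner opposite R is at (-38.6, 47.9). The tangent condition forces BC to be normal to LC and A1 meets AV tangentially, so BA is at right angles to AV, with radius 10.2, so the center B sits 10.2 in from both sides at B = (-28.4, 37.7). Then |RB| = |B − R| = 47.2.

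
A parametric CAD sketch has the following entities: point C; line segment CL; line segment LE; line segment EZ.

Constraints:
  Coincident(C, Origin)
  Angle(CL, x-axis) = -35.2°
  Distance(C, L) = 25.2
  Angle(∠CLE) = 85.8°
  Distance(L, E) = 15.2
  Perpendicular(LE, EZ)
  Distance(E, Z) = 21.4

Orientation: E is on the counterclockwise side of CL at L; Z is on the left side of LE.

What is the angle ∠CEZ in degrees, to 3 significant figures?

28.0°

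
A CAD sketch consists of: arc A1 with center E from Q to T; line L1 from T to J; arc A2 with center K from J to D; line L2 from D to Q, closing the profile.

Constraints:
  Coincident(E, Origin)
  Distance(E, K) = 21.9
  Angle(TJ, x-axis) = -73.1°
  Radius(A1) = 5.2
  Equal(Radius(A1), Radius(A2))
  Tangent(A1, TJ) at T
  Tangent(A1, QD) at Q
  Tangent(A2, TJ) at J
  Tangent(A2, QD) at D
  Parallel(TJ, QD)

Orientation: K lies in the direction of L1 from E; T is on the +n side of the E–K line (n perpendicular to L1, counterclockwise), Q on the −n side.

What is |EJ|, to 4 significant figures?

22.51

The slot axis is L1's direction at -73.1°, so u = (cos -73.1°, sin -73.1°) = (0.2907, -0.9568) and n = (−sin -73.1°, cos -73.1°) = (0.9568, 0.2907). E is at the origin and K lies 21.9 along u from E, so K = 21.9·u = (6.366, -20.95). Tangency of A1 to both parallel lines with radius 5.2 puts T and Q at E ± 5.2·n: T = (4.975, 1.512), Q = (-4.975, -1.512). Equal radii place J and D the same way about K: J = K + 5.2·n = (11.34, -19.44), D = K − 5.2·n = (1.391, -22.47). Then |EJ| = |J − E| = 22.51.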